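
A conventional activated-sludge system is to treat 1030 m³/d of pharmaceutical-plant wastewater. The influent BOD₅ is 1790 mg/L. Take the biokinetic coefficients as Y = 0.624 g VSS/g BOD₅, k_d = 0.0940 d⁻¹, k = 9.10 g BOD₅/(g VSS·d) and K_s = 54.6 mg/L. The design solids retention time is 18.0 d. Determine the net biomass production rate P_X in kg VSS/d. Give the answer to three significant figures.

P_X ≈ 427 kg VSS/d

From the Monod/SRT balance for a CMAS, S = K_s·(1+k_d θ_c)/[θ_c·(Y k − k_d) − 1] = 54.6 × (1 + 0.0940 × 18.0) / [18.0 × (0.624 × 9.10 − 0.0940) − 1] = 147.0 / 99.52 = 1.477 mg/L.
Correct the yield for decay: Y_obs = Y/(1 + k_d θ_c) = 0.624 / (1 + 0.0940 × 18.0) = 0.624 / 2.692 = 0.2318.
Q·(S₀ − S) = 1030 × (1790 − 1.48) × 10⁻³ = 1842 kg/d removed.
Biomass produced: P_X = Y_obs·Q·ΔS = 0.2318 × 1842 ≈ 427.0 kg VSS/d.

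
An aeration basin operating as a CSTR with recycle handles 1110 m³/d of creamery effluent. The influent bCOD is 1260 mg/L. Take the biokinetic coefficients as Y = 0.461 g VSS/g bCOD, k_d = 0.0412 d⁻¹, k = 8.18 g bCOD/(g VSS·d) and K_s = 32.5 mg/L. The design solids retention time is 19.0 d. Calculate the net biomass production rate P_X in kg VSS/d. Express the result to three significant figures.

P_X ≈ 361 kg VSS/d

Effluent substrate depends only on kinetics and SRT: S = K_s(1 + k_d θ_c) / [θ_c(Yk − k_d) − 1] = 32.5 × (1 + 0.0412 × 19.0) / [19.0 × (0.461 × 8.18 − 0.0412) − 1] = 57.94 / 69.87 = 0.8293 mg/L.
Observed yield with endogenous decay: Y_obs = Y / (1 + k_d·θ_c) = 0.461 / (1 + 0.0412 × 19.0) = 0.461 / 1.783 = 0.2586 g VSS/g bCOD.
Mass of bCOD removed per day: Q(S₀ − S) = 1110 × 1259 g/m³ = 1398 kg/d.
Net biomass production P_X = Y_obs × Q·(S₀ − S) = 0.2586 × 1398 = 361.4 kg VSS/d.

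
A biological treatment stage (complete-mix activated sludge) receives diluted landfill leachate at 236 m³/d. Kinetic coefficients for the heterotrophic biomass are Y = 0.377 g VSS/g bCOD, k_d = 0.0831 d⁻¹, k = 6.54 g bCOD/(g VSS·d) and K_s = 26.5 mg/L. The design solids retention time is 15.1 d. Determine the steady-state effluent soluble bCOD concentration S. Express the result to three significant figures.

S ≈ 1.71 mg/L

For a completely mixed reactor with recycle the Lawrence–McCarty relation gives S = K_s·(1 + k_d·θ_c) / [θ_c·(Y·k − k_d) − 1] = 26.5 × (1 + 0.0831 × 15.1) / [15.1 × (0.377 × 6.54 − 0.0831) − 1] = 59.75 / 34.98 = 1.708 mg/L.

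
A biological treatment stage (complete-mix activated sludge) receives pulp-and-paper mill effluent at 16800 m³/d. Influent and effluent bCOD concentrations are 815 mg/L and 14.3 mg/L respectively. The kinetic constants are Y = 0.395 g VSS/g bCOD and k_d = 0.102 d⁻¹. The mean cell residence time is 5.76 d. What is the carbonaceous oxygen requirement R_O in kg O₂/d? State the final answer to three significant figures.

R_O ≈ 8700 kg O₂/d

Correct the yield for decay: Y_obs = Y/(1 + k_d θ_c) = 0.395 / (1 + 0.102 × 5.76) = 0.395 / 1.588 = 0.2488.
Substrate removed = Q·(S₀ − S) = 16800 m³/d × (815 − 14.3) g/m³ = 1.35×10^7 g/d = 13452 kg/d.
P_X = Y_obs·Q·(S₀ − S) = 0.2488 × 13452 = 3347 kg VSS/d.
Carbonaceous O₂ demand = substrate oxidised − cell-mass equivalent = 13452 − 1.42 × 3347 = 8699 kg O₂/d.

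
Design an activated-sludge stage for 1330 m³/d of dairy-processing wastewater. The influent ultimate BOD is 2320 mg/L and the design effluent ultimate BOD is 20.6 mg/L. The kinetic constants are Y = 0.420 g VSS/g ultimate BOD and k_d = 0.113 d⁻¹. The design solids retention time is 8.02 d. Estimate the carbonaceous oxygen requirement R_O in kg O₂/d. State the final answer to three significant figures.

Y_obs = Y / (1 + k_d θ_c) = 0.420 / (1 + 0.113 × 8.02) = 0.420 / 1.906 = 0.2203.
ΔS = 2320 − 20.6 = 2299 mg/L, so the substrate removal rate is 1330 × 2299/1000 = 3058 kg ultimate BOD/d.
Net sludge production P_X = 0.2203 × 3058 = 673.8 kg VSS/d.
Carbonaceous O₂ demand = substrate oxidised − cell-mass equivalent = 3058 − 1.42 × 673.8 = 2101 kg O₂/d.

R_O ≈ 2100 kg O₂/d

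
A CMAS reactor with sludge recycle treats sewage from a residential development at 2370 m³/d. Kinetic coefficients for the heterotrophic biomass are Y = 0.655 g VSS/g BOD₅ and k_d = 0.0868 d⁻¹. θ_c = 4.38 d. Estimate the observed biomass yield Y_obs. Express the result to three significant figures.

Y_obs ≈ 0.475 g VSS/g BOD₅

The observed yield is Y_obs = Y/(1 + k_d·θ_c) = 0.655 / (1 + 0.0868 × 4.38) = 0.655 / 1.380 = 0.4746 g VSS per g BOD₅ removed.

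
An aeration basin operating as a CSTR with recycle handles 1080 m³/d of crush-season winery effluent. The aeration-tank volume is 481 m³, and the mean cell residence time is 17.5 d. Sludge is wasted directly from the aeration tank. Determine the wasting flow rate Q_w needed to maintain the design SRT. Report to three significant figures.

For wasting at MLVSS concentration, Q_w = V/θ_c = 481.0/17.5 = 27.49 m³/d.

Q_w ≈ 27.5 m³/d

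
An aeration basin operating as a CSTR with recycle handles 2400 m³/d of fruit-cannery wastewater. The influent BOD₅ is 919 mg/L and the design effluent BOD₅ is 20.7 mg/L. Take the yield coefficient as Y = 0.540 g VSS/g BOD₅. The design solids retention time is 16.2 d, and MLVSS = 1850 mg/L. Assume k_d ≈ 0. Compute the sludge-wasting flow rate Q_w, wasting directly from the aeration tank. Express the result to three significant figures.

Q_w ≈ 629 m³/d

Biomass mass balance (decay neglected): V·X = Y·Q·(S₀ − S)·θ_c, so V = 0.540 × 2400 × (919 − 20.7) × 16.2 / 1850 = 10195 m³.
With mixed-liquor wasting, θ_c = V/Q_w, so Q_w = V/θ_c = 10195/16.2 = 629.3 m³/d.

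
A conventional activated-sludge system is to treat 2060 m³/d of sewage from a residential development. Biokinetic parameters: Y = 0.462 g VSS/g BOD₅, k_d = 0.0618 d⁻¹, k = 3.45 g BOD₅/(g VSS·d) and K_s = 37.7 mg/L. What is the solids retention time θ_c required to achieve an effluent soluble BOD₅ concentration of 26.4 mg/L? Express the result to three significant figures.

θ_c ≈ 1.68 d

From 1/θ_c = Y·k·S/(K_s + S) − k_d: Y·k·S/(K_s+S) = 0.462 × 3.45 × 26.4 / (37.7 + 26.4) = 0.6565 d⁻¹.
1/θ_c = 0.6565 − 0.0618 = 0.5947 d⁻¹, so θ_c = 1.682 d.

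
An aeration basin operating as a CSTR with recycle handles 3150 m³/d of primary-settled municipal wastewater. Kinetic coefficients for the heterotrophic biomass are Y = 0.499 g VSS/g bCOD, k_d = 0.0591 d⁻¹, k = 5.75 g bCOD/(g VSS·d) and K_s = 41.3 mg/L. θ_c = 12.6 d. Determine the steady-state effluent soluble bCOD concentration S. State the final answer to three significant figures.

Effluent substrate depends only on kinetics and SRT: S = K_s(1 + k_d θ_c) / [θ_c(Yk − k_d) − 1] = 41.3 × (1 + 0.0591 × 12.6) / [12.6 × (0.499 × 5.75 − 0.0591) − 1] = 72.05 / 34.41 = 2.094 mg/L.

S ≈ 2.09 mg/L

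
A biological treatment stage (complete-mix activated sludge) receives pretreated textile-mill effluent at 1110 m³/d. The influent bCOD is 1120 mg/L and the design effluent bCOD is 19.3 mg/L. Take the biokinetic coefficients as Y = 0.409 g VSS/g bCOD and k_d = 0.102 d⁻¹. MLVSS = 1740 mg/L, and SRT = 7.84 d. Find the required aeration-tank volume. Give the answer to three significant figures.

V ≈ 1250 m³

From the SRT design equation V = Y Q (S₀−S) θ_c / [X (1 + k_d θ_c)] = 0.409 × 1110 × (1120 − 19.3) × 7.84 / [1740 × (1 + 0.102 × 7.84)] = 3.92×10^6 / 3131 = 1251 m³.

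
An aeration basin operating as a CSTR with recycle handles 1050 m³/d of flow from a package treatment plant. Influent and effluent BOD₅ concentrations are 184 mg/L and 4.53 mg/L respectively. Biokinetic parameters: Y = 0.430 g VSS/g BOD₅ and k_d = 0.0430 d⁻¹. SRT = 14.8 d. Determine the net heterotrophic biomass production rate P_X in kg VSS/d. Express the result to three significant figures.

The observed yield is Y_obs = Y/(1 + k_d·θ_c) = 0.430 / (1 + 0.0430 × 14.8) = 0.430 / 1.636 = 0.2628 g VSS per g BOD₅ removed.
ΔS = 184 − 4.53 = 179.5 mg/L, so the substrate removal rate is 1050 × 179.5/1000 = 188.4 kg BOD₅/d.
So the net sludge growth is P_X = 0.2628 × 188.4 = 49.52 kg VSS/d.

P_X ≈ 49.5 kg VSS/d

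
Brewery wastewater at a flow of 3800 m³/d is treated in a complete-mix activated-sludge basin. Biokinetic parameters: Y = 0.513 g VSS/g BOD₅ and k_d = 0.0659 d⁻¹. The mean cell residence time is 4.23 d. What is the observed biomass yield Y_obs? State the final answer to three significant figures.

Y_obs ≈ 0.401 g VSS/g BOD₅

The observed yield is Y_obs = Y/(1 + k_d·θ_c) = 0.513 / (1 + 0.0659 × 4.23) = 0.513 / 1.279 = 0.4012 g VSS per g BOD₅ removed.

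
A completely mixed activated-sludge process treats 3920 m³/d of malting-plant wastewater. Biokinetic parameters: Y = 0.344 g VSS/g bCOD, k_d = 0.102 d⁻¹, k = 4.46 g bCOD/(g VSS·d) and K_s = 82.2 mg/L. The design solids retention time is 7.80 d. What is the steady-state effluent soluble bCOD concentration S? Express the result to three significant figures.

S ≈ 14.5 mg/L

From the Monod/SRT balance for a CMAS, S = K_s·(1+k_d θ_c)/[θ_c·(Y k − k_d) − 1] = 82.2 × (1 + 0.102 × 7.80) / [7.80 × (0.344 × 4.46 − 0.102) − 1] = 147.6 / 10.17 = 14.51 mg/L.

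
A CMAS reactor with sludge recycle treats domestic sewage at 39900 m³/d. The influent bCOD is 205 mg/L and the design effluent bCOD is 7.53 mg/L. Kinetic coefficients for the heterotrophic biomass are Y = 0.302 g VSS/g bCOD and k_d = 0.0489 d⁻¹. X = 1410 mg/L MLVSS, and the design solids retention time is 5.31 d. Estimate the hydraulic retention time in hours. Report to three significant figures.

τ ≈ 4.28 h

From the SRT design equation V = Y Q (S₀−S) θ_c / [X (1 + k_d θ_c)] = 0.302 × 39900 × (205 − 7.53) × 5.31 / [1410 × (1 + 0.0489 × 5.31)] = 1.26×10^7 / 1776 = 7114 m³.
Hydraulic retention time τ = V/Q = 7114 / 39900 = 0.1783 d = 4.279 h.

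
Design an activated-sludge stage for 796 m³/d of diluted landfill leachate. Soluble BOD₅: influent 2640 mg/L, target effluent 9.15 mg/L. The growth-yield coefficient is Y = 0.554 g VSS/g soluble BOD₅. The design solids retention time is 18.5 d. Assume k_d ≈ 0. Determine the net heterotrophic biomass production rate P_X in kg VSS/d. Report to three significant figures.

With endogenous decay neglected, the observed yield equals the true yield: Y_obs = Y = 0.554 g VSS/g soluble BOD₅.
Q·(S₀ − S) = 796 × (2640 − 9.15) × 10⁻³ = 2094 kg/d removed.
Biomass produced: P_X = Y_obs·Q·ΔS = 0.5540 × 2094 ≈ 1160 kg VSS/d.

P_X ≈ 1160 kg VSS/d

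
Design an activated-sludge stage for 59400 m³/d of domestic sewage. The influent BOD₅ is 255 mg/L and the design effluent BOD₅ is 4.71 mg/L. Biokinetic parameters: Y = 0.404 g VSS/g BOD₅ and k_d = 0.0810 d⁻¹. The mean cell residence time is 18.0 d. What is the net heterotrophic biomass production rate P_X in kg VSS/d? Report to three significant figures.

Observed yield with endogenous decay: Y_obs = Y / (1 + k_d·θ_c) = 0.404 / (1 + 0.0810 × 18.0) = 0.404 / 2.458 = 0.1644 g VSS/g BOD₅.
Substrate removed = Q·(S₀ − S) = 59400 m³/d × (255 − 4.71) g/m³ = 1.49×10^7 g/d = 14867 kg/d.
Net biomass production P_X = Y_obs × Q·(S₀ − S) = 0.1644 × 14867 = 2444 kg VSS/d.

P_X ≈ 2440 kg VSS/d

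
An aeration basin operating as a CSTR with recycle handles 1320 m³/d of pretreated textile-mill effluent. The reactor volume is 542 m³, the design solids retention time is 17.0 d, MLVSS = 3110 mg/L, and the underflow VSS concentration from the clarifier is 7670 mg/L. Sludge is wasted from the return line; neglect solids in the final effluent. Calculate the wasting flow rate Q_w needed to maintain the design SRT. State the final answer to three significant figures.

Q_w ≈ 12.9 m³/d

Q_w = (V·X)/(θ_c X_r) = 542.0 × 3110 / (17.0 × 7670) = 12.93 m³/d.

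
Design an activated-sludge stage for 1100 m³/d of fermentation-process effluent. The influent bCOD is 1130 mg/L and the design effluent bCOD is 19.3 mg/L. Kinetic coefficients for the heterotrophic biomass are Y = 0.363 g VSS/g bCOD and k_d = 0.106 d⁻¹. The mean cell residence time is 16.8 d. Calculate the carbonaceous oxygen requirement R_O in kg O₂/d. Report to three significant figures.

Observed yield with endogenous decay: Y_obs = Y / (1 + k_d·θ_c) = 0.363 / (1 + 0.106 × 16.8) = 0.363 / 2.781 = 0.1305 g VSS/g bCOD.
Mass of bCOD removed per day: Q(S₀ − S) = 1100 × 1111 g/m³ = 1222 kg/d.
Net sludge production P_X = 0.1305 × 1222 = 159.5 kg VSS/d.
R_O = Q·ΔS − 1.42 P_X = 1222 − 226.5 = 995.3 kg O₂/d.

R_O ≈ 995 kg O₂/d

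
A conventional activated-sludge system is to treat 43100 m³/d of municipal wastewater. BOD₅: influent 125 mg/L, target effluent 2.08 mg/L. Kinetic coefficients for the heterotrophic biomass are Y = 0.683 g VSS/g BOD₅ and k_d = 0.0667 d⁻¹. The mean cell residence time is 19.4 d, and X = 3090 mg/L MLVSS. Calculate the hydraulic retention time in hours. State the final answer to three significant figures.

Rearranging the biomass balance for a CMAS with decay, V = Y·Q·ΔS·θ_c / [X·(1+k_d θ_c)] = 0.683 × 43100 × (125 − 2.08) × 19.4 / [3090 × (1 + 0.0667 × 19.4)] = 7.02×10^7 / 7088 = 9903 m³.
τ = V/Q = 9903/43100 = 0.2298 d, or 5.515 h.

τ ≈ 5.51 h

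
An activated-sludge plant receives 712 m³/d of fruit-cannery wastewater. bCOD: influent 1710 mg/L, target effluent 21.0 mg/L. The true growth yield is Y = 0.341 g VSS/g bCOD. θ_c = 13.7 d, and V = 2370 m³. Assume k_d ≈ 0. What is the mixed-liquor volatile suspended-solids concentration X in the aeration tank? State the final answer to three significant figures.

From V·X = Y·Q·(S₀ − S)·θ_c (decay neglected): X = 0.341 × 712 × (1710 − 21.0) × 13.7 / 2370 = 2370 mg/L.

X ≈ 2370 mg/L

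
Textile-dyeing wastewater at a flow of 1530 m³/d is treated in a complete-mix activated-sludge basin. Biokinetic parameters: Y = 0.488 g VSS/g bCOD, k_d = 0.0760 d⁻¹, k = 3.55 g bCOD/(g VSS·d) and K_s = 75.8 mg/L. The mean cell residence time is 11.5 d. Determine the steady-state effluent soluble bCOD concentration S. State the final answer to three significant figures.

For a completely mixed reactor with recycle the Lawrence–McCarty relation gives S = K_s·(1 + k_d·θ_c) / [θ_c·(Y·k − k_d) − 1] = 75.8 × (1 + 0.0760 × 11.5) / [11.5 × (0.488 × 3.55 − 0.0760) − 1] = 142.0 / 18.05 = 7.870 mg/L.

S ≈ 7.87 mg/L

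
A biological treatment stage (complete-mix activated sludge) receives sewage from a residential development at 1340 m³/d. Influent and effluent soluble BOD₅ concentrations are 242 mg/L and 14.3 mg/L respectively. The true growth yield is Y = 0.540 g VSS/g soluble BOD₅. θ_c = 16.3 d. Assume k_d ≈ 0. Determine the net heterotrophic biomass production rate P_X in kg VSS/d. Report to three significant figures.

No decay correction is needed, so Y_obs = Y = 0.540.
Mass of soluble BOD₅ removed per day: Q(S₀ − S) = 1340 × 227.7 g/m³ = 305.1 kg/d.
P_X = Y_obs · Q(S₀ − S) = 0.5400 × 305.1 = 164.8 kg VSS/d.

P_X ≈ 165 kg VSS/d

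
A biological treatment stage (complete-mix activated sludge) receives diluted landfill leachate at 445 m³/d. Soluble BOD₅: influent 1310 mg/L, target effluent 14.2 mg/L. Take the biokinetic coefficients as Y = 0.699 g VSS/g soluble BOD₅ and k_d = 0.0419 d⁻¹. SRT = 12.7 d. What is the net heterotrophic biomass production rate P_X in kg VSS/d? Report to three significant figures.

Observed yield with endogenous decay: Y_obs = Y / (1 + k_d·θ_c) = 0.699 / (1 + 0.0419 × 12.7) = 0.699 / 1.532 = 0.4562 g VSS/g soluble BOD₅.
ΔS = 1310 − 14.2 = 1296 mg/L, so the substrate removal rate is 445 × 1296/1000 = 576.6 kg soluble BOD₅/d.
Net biomass production P_X = Y_obs × Q·(S₀ − S) = 0.4562 × 576.6 = 263.1 kg VSS/d.

P_X ≈ 263 kg VSS/d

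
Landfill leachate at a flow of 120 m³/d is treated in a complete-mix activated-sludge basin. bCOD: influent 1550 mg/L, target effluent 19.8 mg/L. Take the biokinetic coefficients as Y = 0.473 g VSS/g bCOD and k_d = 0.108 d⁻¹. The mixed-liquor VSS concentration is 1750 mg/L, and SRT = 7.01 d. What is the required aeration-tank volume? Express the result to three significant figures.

Steady-state biomass mass balance: V·X·(1 + k_d·θ_c) = Y·Q·(S₀ − S)·θ_c, so V = 0.473 × 120 × (1550 − 19.8) × 7.01 / [1750 × (1 + 0.108 × 7.01)] = 6.09×10^5 / 3075 = 198.0 m³.

V ≈ 198 m³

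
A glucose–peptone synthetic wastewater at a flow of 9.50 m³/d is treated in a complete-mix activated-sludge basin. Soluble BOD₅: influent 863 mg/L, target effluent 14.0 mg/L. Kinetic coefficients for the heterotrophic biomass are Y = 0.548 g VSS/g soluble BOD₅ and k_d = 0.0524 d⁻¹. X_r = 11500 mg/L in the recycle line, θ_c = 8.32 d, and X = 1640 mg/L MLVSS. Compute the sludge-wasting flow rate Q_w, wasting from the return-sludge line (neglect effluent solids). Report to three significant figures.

Q_w ≈ 0.268 m³/d

Steady-state biomass mass balance: V·X·(1 + k_d·θ_c) = Y·Q·(S₀ − S)·θ_c, so V = 0.548 × 9.50 × (863 − 14.0) × 8.32 / [1640 × (1 + 0.0524 × 8.32)] = 3.68×10^4 / 2355 = 15.62 m³.
Wasting from the return line (neglecting effluent solids): Q_w = V·X / (θ_c·X_r) = 15.62 × 1640 / (8.32 × 11500) = 0.2677 m³/d.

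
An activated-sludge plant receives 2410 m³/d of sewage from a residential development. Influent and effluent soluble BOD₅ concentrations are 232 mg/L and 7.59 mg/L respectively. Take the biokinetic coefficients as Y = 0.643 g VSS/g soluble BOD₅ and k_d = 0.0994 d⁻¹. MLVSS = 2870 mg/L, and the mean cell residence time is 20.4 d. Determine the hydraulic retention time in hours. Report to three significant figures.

τ ≈ 8.13 h

Rearranging the biomass balance for a CMAS with decay, V = Y·Q·ΔS·θ_c / [X·(1+k_d θ_c)] = 0.643 × 2410 × (232 − 7.59) × 20.4 / [2870 × (1 + 0.0994 × 20.4)] = 7.09×10^6 / 8690 = 816.4 m³.
Hydraulic retention time τ = V/Q = 816.4 / 2410 = 0.3388 d = 8.130 h.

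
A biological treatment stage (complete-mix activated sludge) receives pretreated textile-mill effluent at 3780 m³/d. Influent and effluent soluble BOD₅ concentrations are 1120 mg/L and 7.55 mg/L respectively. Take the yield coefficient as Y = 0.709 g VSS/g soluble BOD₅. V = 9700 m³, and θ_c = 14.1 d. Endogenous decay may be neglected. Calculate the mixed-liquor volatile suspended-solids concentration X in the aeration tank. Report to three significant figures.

X = Y·Q·ΔS·θ_c / V = 0.709 × 3780 × (1120 − 7.55) × 14.1 / 9700 = 4334 mg/L.

X ≈ 4330 mg/L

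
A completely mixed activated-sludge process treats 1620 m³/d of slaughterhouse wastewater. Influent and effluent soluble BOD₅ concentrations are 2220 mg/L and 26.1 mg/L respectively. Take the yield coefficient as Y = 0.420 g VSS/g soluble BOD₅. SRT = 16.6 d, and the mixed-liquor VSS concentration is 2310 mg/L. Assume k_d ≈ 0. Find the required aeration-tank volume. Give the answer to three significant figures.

V·X = Y·Q·ΔS·θ_c gives V = 0.420 × 1620 × (2220 − 26.1) × 16.6 / 2310 = 10727 m³.

V ≈ 10700 m³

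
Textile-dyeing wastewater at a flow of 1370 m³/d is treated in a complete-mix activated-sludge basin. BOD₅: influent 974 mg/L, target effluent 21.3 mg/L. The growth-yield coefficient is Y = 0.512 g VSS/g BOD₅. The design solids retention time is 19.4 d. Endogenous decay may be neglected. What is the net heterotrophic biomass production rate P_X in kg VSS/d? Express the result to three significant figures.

With endogenous decay neglected, the observed yield equals the true yield: Y_obs = Y = 0.512 g VSS/g BOD₅.
Q·(S₀ − S) = 1370 × (974 − 21.3) × 10⁻³ = 1305 kg/d removed.
So the net sludge growth is P_X = 0.5120 × 1305 = 668.3 kg VSS/d.

P_X ≈ 668 kg VSS/d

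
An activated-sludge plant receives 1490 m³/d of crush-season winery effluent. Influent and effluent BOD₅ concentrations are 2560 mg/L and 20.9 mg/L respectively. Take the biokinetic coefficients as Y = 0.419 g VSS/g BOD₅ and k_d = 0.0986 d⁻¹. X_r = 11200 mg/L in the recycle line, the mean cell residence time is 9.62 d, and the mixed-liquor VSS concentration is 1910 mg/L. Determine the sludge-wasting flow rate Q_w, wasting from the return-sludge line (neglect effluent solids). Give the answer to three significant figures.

Q_w ≈ 72.6 m³/d

Steady-state biomass mass balance: V·X·(1 + k_d·θ_c) = Y·Q·(S₀ − S)·θ_c, so V = 0.419 × 1490 × (2560 − 20.9) × 9.62 / [1910 × (1 + 0.0986 × 9.62)] = 1.52×10^7 / 3722 = 4097 m³.
Wasting from the return line (neglecting effluent solids): Q_w = V·X / (θ_c·X_r) = 4097 × 1910 / (9.62 × 11200) = 72.64 m³/d.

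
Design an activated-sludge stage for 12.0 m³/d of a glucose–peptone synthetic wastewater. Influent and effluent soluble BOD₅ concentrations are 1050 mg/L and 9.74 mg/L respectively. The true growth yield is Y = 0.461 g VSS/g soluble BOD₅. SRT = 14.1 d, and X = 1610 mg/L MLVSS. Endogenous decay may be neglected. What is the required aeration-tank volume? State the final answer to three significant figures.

V·X = Y·Q·ΔS·θ_c gives V = 0.461 × 12.0 × (1050 − 9.74) × 14.1 / 1610 = 50.40 m³.

V ≈ 50.4 m³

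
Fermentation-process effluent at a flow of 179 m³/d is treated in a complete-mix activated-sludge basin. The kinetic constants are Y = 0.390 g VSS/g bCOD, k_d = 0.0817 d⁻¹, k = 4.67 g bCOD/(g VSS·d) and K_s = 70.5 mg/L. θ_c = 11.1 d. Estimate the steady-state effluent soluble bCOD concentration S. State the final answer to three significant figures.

From the Monod/SRT balance for a CMAS, S = K_s·(1+k_d θ_c)/[θ_c·(Y k − k_d) − 1] = 70.5 × (1 + 0.0817 × 11.1) / [11.1 × (0.390 × 4.67 − 0.0817) − 1] = 134.4 / 18.31 = 7.342 mg/L.

S ≈ 7.34 mg/L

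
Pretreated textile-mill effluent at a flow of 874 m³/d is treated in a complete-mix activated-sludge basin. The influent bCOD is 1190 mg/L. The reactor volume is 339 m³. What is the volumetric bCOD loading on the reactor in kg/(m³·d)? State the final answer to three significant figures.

Applied bCOD load per unit volume = Q·S₀/V = (874 × 1190/1000)/339.0 = 3.068 kg bCOD·m⁻³·d⁻¹.

L_v ≈ 3.07 kg bCOD/(m³·d)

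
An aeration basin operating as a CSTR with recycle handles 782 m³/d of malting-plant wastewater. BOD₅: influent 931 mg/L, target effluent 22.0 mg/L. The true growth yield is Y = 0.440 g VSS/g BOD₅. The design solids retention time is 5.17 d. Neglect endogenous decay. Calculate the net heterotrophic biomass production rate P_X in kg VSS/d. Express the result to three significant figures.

No decay correction is needed, so Y_obs = Y = 0.440.
Mass of BOD₅ removed per day: Q(S₀ − S) = 782 × 909.0 g/m³ = 710.8 kg/d.
So the net sludge growth is P_X = 0.4400 × 710.8 = 312.8 kg VSS/d.

P_X ≈ 313 kg VSS/d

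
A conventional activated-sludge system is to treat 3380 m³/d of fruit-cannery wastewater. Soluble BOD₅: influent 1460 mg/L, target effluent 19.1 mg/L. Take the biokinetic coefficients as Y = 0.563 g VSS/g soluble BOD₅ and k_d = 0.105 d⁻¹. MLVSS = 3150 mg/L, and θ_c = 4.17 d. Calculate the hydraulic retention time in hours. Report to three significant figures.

Steady-state biomass mass balance: V·X·(1 + k_d·θ_c) = Y·Q·(S₀ − S)·θ_c, so V = 0.563 × 3380 × (1460 − 19.1) × 4.17 / [3150 × (1 + 0.105 × 4.17)] = 1.14×10^7 / 4529 = 2524 m³.
τ = V/Q = 2524/3380 = 0.7469 d, or 17.93 h.

τ ≈ 17.9 h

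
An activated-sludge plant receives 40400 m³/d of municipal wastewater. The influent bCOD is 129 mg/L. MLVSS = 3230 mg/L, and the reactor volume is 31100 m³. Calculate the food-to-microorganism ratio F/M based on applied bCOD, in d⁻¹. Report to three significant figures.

F/M ≈ 0.0519 d⁻¹

F/M = applied load / biomass = Q·S₀/(V·X) = 40400 × 129 / (31100 × 3230) = 0.05188 d⁻¹.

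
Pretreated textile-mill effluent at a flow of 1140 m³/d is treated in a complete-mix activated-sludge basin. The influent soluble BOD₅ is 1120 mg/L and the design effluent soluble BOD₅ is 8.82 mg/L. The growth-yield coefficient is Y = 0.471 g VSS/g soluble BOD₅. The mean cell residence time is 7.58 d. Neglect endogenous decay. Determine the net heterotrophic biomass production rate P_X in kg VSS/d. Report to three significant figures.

P_X ≈ 597 kg VSS/d

Since k_d ≈ 0, Y_obs = Y = 0.471 g VSS/g soluble BOD₅.
ΔS = 1120 − 8.82 = 1111 mg/L, so the substrate removal rate is 1140 × 1111/1000 = 1267 kg soluble BOD₅/d.
P_X = Y_obs · Q(S₀ − S) = 0.4710 × 1267 = 596.6 kg VSS/d.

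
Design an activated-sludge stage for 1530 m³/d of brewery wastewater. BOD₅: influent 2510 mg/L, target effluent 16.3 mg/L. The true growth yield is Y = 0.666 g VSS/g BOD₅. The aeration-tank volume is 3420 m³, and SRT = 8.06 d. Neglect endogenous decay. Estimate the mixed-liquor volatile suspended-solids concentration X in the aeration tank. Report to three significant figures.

X ≈ 5990 mg/L

Without decay, X = Y Q (S₀−S) θ_c / V = 0.666 × 1530 × (2510 − 16.3) × 8.06 / 3420 = 5989 mg/L.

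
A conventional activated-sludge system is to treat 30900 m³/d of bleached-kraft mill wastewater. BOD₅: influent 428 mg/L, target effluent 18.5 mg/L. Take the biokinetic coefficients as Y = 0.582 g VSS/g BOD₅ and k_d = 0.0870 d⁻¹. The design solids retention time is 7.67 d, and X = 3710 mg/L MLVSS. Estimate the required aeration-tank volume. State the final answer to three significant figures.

V ≈ 9130 m³

From the SRT design equation V = Y Q (S₀−S) θ_c / [X (1 + k_d θ_c)] = 0.582 × 30900 × (428 − 18.5) × 7.67 / [3710 × (1 + 0.0870 × 7.67)] = 5.65×10^7 / 6186 = 9132 m³.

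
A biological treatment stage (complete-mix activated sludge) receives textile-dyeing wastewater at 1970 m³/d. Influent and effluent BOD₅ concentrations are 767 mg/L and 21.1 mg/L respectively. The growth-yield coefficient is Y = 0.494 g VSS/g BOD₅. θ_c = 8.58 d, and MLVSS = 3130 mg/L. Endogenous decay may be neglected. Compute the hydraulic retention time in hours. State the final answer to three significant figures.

With k_d = 0 the design equation reduces to V = Y Q (S₀−S) θ_c / X = 0.494 × 1970 × (767 − 21.1) × 8.58 / 3130 = 1990 m³.
τ = V/Q = 1990/1970 = 1.010 d, or 24.24 h.

τ ≈ 24.2 h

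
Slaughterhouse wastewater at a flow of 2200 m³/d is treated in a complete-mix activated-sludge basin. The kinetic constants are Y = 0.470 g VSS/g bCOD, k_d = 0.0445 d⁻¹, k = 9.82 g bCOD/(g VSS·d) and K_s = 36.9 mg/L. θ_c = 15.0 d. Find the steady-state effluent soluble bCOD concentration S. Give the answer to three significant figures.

Effluent substrate depends only on kinetics and SRT: S = K_s(1 + k_d θ_c) / [θ_c(Yk − k_d) − 1] = 36.9 × (1 + 0.0445 × 15.0) / [15.0 × (0.470 × 9.82 − 0.0445) − 1] = 61.53 / 67.56 = 0.9107 mg/L.

S ≈ 0.911 mg/L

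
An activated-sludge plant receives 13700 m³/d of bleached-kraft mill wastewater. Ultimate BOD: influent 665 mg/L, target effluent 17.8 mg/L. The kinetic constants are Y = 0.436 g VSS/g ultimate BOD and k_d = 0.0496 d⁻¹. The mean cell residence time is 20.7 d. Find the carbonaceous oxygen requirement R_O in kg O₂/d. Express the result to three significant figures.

Y_obs = Y / (1 + k_d θ_c) = 0.436 / (1 + 0.0496 × 20.7) = 0.436 / 2.027 = 0.2151.
Q·(S₀ − S) = 13700 × (665 − 17.8) × 10⁻³ = 8867 kg/d removed.
Net sludge production P_X = 0.2151 × 8867 = 1907 kg VSS/d.
R_O = Q·ΔS − 1.42 P_X = 8867 − 2709 = 6158 kg O₂/d.

R_O ≈ 6160 kg O₂/d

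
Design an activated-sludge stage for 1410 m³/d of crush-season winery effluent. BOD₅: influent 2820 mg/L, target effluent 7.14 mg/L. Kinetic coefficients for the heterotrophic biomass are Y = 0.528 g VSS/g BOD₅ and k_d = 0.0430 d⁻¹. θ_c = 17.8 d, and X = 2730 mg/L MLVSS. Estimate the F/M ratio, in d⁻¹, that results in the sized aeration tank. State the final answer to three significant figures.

Steady-state biomass mass balance: V·X·(1 + k_d·θ_c) = Y·Q·(S₀ − S)·θ_c, so V = 0.528 × 1410 × (2820 − 7.14) × 17.8 / [2730 × (1 + 0.0430 × 17.8)] = 3.73×10^7 / 4820 = 7734 m³.
F/M = applied load / biomass = Q·S₀/(V·X) = 1410 × 2820 / (7734 × 2730) = 0.1883 d⁻¹.

F/M ≈ 0.188 d⁻¹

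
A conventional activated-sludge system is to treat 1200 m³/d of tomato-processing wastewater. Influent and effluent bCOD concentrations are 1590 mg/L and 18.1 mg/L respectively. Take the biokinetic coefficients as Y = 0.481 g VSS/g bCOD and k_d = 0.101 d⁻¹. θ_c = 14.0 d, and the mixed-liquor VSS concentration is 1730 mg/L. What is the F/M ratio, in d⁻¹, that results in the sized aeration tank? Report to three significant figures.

F/M ≈ 0.363 d⁻¹

Steady-state biomass mass balance: V·X·(1 + k_d·θ_c) = Y·Q·(S₀ − S)·θ_c, so V = 0.481 × 1200 × (1590 − 18.1) × 14.0 / [1730 × (1 + 0.101 × 14.0)] = 1.27×10^7 / 4176 = 3042 m³.
Food-to-microorganism ratio F/M = Q S₀ / (V X) = 1200 × 1590 / (3042 × 1730) = 0.3626 d⁻¹.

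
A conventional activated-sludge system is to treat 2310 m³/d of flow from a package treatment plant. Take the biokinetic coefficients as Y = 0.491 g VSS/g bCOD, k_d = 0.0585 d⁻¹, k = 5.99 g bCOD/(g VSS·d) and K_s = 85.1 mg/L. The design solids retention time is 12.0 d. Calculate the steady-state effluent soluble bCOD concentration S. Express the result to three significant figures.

From the Monod/SRT balance for a CMAS, S = K_s·(1+k_d θ_c)/[θ_c·(Y k − k_d) − 1] = 85.1 × (1 + 0.0585 × 12.0) / [12.0 × (0.491 × 5.99 − 0.0585) − 1] = 144.8 / 33.59 = 4.312 mg/L.

S ≈ 4.31 mg/L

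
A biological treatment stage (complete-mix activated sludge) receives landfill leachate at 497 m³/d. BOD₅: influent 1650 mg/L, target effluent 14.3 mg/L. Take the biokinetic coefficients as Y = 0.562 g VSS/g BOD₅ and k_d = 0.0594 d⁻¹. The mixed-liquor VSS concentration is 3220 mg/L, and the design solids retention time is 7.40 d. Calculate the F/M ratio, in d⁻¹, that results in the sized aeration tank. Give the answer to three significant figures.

Rearranging the biomass balance for a CMAS with decay, V = Y·Q·ΔS·θ_c / [X·(1+k_d θ_c)] = 0.562 × 497 × (1650 − 14.3) × 7.40 / [3220 × (1 + 0.0594 × 7.40)] = 3.38×10^6 / 4635 = 729.4 m³.
F/M = Q·S₀ / (V·X) = 497 × 1650 / (729.4 × 3220) = 0.3492 g BOD₅·(g VSS·d)⁻¹.

F/M ≈ 0.349 d⁻¹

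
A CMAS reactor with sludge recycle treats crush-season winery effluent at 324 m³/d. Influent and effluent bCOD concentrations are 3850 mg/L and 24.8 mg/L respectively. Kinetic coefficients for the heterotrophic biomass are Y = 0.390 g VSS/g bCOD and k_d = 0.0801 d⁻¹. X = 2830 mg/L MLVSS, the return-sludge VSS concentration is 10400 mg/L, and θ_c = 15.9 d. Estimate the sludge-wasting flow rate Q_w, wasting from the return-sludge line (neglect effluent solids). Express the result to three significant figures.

Q_w ≈ 20.4 m³/d

Steady-state biomass mass balance: V·X·(1 + k_d·θ_c) = Y·Q·(S₀ − S)·θ_c, so V = 0.390 × 324 × (3850 − 24.8) × 15.9 / [2830 × (1 + 0.0801 × 15.9)] = 7.69×10^6 / 6434 = 1194 m³.
Wasting from the return line (neglecting effluent solids): Q_w = V·X / (θ_c·X_r) = 1194 × 2830 / (15.9 × 10400) = 20.44 m³/d.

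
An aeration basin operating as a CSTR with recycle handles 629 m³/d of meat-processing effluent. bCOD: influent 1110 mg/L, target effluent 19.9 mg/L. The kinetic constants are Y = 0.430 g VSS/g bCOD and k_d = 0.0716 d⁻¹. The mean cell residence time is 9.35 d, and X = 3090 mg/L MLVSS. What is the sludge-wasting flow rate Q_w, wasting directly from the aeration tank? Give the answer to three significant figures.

Rearranging the biomass balance for a CMAS with decay, V = Y·Q·ΔS·θ_c / [X·(1+k_d θ_c)] = 0.430 × 629 × (1110 − 19.9) × 9.35 / [3090 × (1 + 0.0716 × 9.35)] = 2.76×10^6 / 5159 = 534.4 m³.
With mixed-liquor wasting, θ_c = V/Q_w, so Q_w = V/θ_c = 534.4/9.35 = 57.15 m³/d.

Q_w ≈ 57.2 m³/d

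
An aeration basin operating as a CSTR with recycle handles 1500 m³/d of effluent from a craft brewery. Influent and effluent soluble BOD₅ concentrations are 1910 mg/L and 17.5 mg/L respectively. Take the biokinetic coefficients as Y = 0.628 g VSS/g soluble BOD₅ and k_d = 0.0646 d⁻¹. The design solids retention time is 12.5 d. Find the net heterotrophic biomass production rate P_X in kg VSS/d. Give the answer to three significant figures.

The observed yield is Y_obs = Y/(1 + k_d·θ_c) = 0.628 / (1 + 0.0646 × 12.5) = 0.628 / 1.808 = 0.3474 g VSS per g soluble BOD₅ removed.
ΔS = 1910 − 17.5 = 1892 mg/L, so the substrate removal rate is 1500 × 1892/1000 = 2839 kg soluble BOD₅/d.
P_X = Y_obs · Q(S₀ − S) = 0.3474 × 2839 = 986.3 kg VSS/d.

P_X ≈ 986 kg VSS/d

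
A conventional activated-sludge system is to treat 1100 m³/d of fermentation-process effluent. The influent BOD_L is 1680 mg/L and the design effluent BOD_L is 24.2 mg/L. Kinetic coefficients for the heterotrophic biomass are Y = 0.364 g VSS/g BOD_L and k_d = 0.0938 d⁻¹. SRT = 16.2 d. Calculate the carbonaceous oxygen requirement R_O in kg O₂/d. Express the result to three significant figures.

Y_obs = Y / (1 + k_d θ_c) = 0.364 / (1 + 0.0938 × 16.2) = 0.364 / 2.520 = 0.1445.
ΔS = 1680 − 24.2 = 1656 mg/L, so the substrate removal rate is 1100 × 1656/1000 = 1821 kg BOD_L/d.
P_X = Y_obs·Q·(S₀ − S) = 0.1445 × 1821 = 263.1 kg VSS/d.
R_O = Q·ΔS − 1.42 P_X = 1821 − 373.7 = 1448 kg O₂/d.

R_O ≈ 1450 kg O₂/d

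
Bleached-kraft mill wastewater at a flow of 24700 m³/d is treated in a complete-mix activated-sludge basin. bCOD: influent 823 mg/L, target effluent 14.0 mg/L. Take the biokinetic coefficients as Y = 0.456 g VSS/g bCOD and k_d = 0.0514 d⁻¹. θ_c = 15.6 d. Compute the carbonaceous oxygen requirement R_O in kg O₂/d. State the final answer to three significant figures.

R_O ≈ 12800 kg O₂/d

Correct the yield for decay: Y_obs = Y/(1 + k_d θ_c) = 0.456 / (1 + 0.0514 × 15.6) = 0.456 / 1.802 = 0.2531.
Q·(S₀ − S) = 24700 × (823 − 14.0) × 10⁻³ = 19982 kg/d removed.
P_X = Y_obs·Q·(S₀ − S) = 0.2531 × 19982 = 5057 kg VSS/d.
R_O = Q·(S₀ − S) − 1.42·P_X = 19982 − 1.42 × 5057 = 12801 kg O₂/d.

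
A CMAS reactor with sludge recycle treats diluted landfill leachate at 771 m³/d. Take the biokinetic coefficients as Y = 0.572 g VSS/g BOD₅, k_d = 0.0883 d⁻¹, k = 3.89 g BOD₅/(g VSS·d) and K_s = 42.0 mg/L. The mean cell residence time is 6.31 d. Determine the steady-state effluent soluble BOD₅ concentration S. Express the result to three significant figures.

Effluent substrate depends only on kinetics and SRT: S = K_s(1 + k_d θ_c) / [θ_c(Yk − k_d) − 1] = 42.0 × (1 + 0.0883 × 6.31) / [6.31 × (0.572 × 3.89 − 0.0883) − 1] = 65.40 / 12.48 = 5.239 mg/L.

S ≈ 5.24 mg/L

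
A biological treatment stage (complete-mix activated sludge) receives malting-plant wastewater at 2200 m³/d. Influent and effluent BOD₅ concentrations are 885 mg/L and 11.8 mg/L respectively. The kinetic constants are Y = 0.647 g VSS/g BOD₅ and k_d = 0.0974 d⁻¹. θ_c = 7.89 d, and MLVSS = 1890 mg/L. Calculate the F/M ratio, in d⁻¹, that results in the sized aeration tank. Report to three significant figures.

F/M ≈ 0.351 d⁻¹

From the SRT design equation V = Y Q (S₀−S) θ_c / [X (1 + k_d θ_c)] = 0.647 × 2200 × (885 − 11.8) × 7.89 / [1890 × (1 + 0.0974 × 7.89)] = 9.81×10^6 / 3342 = 2934 m³.
F/M = applied load / biomass = Q·S₀/(V·X) = 2200 × 885 / (2934 × 1890) = 0.3511 d⁻¹.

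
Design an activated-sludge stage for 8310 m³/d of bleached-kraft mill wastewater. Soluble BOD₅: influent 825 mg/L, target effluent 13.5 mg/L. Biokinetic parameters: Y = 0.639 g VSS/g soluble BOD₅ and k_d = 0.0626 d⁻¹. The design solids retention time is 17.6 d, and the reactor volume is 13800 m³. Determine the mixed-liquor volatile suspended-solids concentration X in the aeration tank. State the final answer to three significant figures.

X ≈ 2610 mg/L

Solving the biomass balance for X: X = Y Q (S₀−S) θ_c / [V (1+k_d θ_c)] = 0.639 × 8310 × (825 − 13.5) × 17.6 / [13800 × (1 + 0.0626 × 17.6)] = 2615 mg/L.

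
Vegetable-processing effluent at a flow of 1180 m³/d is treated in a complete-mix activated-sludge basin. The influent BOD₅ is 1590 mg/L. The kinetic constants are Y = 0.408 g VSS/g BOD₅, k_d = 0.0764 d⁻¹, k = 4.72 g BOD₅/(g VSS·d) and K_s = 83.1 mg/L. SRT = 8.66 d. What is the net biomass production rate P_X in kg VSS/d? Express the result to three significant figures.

From the Monod/SRT balance for a CMAS, S = K_s·(1+k_d θ_c)/[θ_c·(Y k − k_d) − 1] = 83.1 × (1 + 0.0764 × 8.66) / [8.66 × (0.408 × 4.72 − 0.0764) − 1] = 138.1 / 15.02 = 9.196 mg/L.
Correct the yield for decay: Y_obs = Y/(1 + k_d θ_c) = 0.408 / (1 + 0.0764 × 8.66) = 0.408 / 1.662 = 0.2455.
Q·(S₀ − S) = 1180 × (1590 − 9.20) × 10⁻³ = 1865 kg/d removed.
P_X = Y_obs · Q(S₀ − S) = 0.2455 × 1865 = 458.0 kg VSS/d.

P_X ≈ 458 kg VSS/d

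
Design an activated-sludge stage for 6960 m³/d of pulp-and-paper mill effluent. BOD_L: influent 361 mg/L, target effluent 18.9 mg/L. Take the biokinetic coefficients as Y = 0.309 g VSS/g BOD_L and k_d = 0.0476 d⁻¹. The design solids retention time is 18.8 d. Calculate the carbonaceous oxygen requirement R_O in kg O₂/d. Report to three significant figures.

Y_obs = Y / (1 + k_d θ_c) = 0.309 / (1 + 0.0476 × 18.8) = 0.309 / 1.895 = 0.1631.
Q·(S₀ − S) = 6960 × (361 − 18.9) × 10⁻³ = 2381 kg/d removed.
P_X = Y_obs·Q·(S₀ − S) = 0.1631 × 2381 = 388.3 kg VSS/d.
R_O = Q·ΔS − 1.42 P_X = 2381 − 551.4 = 1830 kg O₂/d.

R_O ≈ 1830 kg O₂/d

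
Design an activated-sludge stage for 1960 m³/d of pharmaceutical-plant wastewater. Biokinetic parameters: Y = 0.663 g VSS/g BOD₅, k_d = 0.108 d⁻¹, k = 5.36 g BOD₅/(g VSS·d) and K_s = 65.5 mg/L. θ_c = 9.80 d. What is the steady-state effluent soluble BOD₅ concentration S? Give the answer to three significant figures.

S ≈ 4.11 mg/L

Effluent substrate depends only on kinetics and SRT: S = K_s(1 + k_d θ_c) / [θ_c(Yk − k_d) − 1] = 65.5 × (1 + 0.108 × 9.80) / [9.80 × (0.663 × 5.36 − 0.108) − 1] = 134.8 / 32.77 = 4.115 mg/L.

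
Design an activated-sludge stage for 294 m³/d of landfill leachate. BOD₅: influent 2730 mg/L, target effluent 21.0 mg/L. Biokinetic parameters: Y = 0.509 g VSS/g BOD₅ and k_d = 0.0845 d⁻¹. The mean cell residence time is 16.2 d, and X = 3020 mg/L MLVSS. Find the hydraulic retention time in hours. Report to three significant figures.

Steady-state biomass mass balance: V·X·(1 + k_d·θ_c) = Y·Q·(S₀ − S)·θ_c, so V = 0.509 × 294 × (2730 − 21.0) × 16.2 / [3020 × (1 + 0.0845 × 16.2)] = 6.57×10^6 / 7154 = 918.0 m³.
τ = V/Q = 918.0/294 = 3.122 d, or 74.94 h.

τ ≈ 74.9 h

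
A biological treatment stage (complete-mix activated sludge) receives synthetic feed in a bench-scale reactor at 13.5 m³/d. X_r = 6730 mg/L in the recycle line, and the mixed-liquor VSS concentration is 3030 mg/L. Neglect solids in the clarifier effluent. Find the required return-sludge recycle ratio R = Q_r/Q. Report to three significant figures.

Mass balance around the secondary clarifier (neglecting effluent solids): R = X / (X_r − X) = 3030 / (6730 − 3030) = 0.8189.

R ≈ 0.819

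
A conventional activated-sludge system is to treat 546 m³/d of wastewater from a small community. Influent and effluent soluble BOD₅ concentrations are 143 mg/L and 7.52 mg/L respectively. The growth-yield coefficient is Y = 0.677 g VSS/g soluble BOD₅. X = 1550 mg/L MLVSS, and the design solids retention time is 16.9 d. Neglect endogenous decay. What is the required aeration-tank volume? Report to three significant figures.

V·X = Y·Q·ΔS·θ_c gives V = 0.677 × 546 × (143 − 7.52) × 16.9 / 1550 = 546.0 m³.

V ≈ 546 m³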